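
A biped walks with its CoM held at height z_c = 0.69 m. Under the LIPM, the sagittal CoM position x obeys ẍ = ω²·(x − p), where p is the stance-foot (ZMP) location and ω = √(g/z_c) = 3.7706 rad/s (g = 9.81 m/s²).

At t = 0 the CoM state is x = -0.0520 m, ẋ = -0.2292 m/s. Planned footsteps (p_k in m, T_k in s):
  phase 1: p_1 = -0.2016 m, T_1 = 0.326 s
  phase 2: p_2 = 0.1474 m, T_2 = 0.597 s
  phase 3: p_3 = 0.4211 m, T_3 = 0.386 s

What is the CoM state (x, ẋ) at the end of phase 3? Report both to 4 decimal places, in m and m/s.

phase 1: p=-0.2016, T=0.326, ωT=1.229216, cosh=1.855534, sinh=1.563013; start (x,ẋ)=(-0.052000, -0.229200) → end (x,ẋ)=(-0.019021, 0.456378)
phase 2: p=0.1474, T=0.597, ωT=2.251048, cosh=4.801487, sinh=4.696199; start (x,ẋ)=(-0.019021, 0.456378) → end (x,ẋ)=(-0.083261, -0.755611)
phase 3: p=0.4211, T=0.386, ωT=1.455452, cosh=2.259857, sinh=2.026562; start (x,ẋ)=(-0.083261, -0.755611) → end (x,ẋ)=(-1.124798, -5.561576)

x = -1.1248, ẋ = -5.5616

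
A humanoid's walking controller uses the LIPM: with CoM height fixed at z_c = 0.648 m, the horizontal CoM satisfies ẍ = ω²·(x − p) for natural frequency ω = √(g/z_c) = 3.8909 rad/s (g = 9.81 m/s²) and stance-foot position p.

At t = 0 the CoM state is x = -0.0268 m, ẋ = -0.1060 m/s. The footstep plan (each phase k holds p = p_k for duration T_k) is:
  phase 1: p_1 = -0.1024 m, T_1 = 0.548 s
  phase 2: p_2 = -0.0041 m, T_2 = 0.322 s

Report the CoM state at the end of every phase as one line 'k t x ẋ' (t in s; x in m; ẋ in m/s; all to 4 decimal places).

1 0.5480 0.1076 0.7697
2 0.8700 0.5253 2.1556

phase 1: p=-0.1024, T=0.548, ωT=2.132213, cosh=4.276043, sinh=4.157468; start (x,ẋ)=(-0.026800, -0.106000) → end (x,ẋ)=(0.107607, 0.769667)
phase 2: p=-0.0041, T=0.322, ωT=1.252870, cosh=1.893029, sinh=1.607345; start (x,ẋ)=(0.107607, 0.769667) → end (x,ẋ)=(0.525316, 2.155618)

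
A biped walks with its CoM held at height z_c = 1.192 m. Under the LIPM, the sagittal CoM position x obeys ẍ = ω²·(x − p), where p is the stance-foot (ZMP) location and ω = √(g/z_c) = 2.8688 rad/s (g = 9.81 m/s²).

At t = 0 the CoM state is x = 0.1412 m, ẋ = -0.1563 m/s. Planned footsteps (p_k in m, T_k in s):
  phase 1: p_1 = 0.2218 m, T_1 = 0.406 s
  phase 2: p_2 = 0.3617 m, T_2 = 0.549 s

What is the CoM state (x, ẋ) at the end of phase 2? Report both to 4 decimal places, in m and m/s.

x = -1.0372, ẋ = -3.9253

phase 1: p=0.2218, T=0.406, ωT=1.164733, cosh=1.758536, sinh=1.446530; start (x,ẋ)=(0.141200, -0.156300) → end (x,ẋ)=(0.001251, -0.609334)
phase 2: p=0.3617, T=0.549, ωT=1.574971, cosh=2.518808, sinh=2.311794; start (x,ẋ)=(0.001251, -0.609334) → end (x,ẋ)=(-1.037227, -3.925319)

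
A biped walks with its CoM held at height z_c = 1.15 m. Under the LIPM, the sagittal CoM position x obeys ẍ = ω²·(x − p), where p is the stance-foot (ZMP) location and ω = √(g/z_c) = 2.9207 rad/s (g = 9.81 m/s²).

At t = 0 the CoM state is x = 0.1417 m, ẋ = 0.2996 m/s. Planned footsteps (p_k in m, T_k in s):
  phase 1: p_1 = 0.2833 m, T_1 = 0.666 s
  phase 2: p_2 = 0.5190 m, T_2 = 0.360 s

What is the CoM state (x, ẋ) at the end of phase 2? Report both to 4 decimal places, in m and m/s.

x = -0.2561, ẋ = -1.9877

phase 1: p=0.2833, T=0.666, ωT=1.945186, cosh=3.568947, sinh=3.425987; start (x,ẋ)=(0.141700, 0.299600) → end (x,ẋ)=(0.129368, -0.347633)
phase 2: p=0.5190, T=0.360, ωT=1.051452, cosh=1.605617, sinh=1.256187; start (x,ẋ)=(0.129368, -0.347633) → end (x,ẋ)=(-0.256115, -1.987701)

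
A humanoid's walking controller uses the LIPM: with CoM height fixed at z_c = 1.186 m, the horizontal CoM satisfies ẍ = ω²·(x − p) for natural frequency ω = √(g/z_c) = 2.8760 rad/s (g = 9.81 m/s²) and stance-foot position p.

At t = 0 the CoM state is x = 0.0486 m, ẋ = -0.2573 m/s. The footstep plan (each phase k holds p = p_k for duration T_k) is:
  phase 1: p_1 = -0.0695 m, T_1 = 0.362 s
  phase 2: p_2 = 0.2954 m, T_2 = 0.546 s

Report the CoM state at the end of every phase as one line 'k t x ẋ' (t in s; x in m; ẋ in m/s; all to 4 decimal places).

1 0.3620 0.0077 0.0112
2 0.9080 -0.4172 -1.8749

phase 1: p=-0.0695, T=0.362, ωT=1.041112, cosh=1.592713, sinh=1.239651; start (x,ẋ)=(0.048600, -0.257300) → end (x,ẋ)=(0.007695, 0.011249)
phase 2: p=0.2954, T=0.546, ωT=1.570296, cosh=2.508027, sinh=2.300044; start (x,ẋ)=(0.007695, 0.011249) → end (x,ẋ)=(-0.417176, -1.874936)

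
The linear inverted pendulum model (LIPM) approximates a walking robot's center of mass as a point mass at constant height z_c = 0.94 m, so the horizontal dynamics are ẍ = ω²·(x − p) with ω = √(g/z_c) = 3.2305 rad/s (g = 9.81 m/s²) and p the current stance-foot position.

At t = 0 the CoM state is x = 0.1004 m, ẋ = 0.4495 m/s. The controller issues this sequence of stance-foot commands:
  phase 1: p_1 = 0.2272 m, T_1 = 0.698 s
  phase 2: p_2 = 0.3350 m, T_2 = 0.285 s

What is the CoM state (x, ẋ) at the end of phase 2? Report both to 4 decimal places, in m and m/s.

phase 1: p=0.2272, T=0.698, ωT=2.254889, cosh=4.819560, sinh=4.714675; start (x,ẋ)=(0.100400, 0.449500) → end (x,ẋ)=(0.272092, 0.235132)
phase 2: p=0.3350, T=0.285, ωT=0.920692, cosh=1.454636, sinh=1.056393; start (x,ẋ)=(0.272092, 0.235132) → end (x,ẋ)=(0.320381, 0.127346)

x = 0.3204, ẋ = 0.1273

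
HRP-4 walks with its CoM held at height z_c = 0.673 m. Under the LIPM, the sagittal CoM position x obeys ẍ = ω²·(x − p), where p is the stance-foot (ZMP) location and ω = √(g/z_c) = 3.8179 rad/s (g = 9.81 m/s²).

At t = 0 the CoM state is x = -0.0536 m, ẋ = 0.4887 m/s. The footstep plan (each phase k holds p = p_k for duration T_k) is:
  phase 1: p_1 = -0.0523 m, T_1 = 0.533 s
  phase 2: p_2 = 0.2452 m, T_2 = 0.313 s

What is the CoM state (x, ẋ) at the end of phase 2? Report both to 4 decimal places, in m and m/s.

x = 1.3076, ẋ = 4.4195

phase 1: p=-0.0523, T=0.533, ωT=2.034941, cosh=3.891243, sinh=3.760555; start (x,ẋ)=(-0.053600, 0.488700) → end (x,ẋ)=(0.424001, 1.882986)
phase 2: p=0.2452, T=0.313, ωT=1.195003, cosh=1.803135, sinh=1.500432; start (x,ẋ)=(0.424001, 1.882986) → end (x,ẋ)=(1.307615, 4.419540)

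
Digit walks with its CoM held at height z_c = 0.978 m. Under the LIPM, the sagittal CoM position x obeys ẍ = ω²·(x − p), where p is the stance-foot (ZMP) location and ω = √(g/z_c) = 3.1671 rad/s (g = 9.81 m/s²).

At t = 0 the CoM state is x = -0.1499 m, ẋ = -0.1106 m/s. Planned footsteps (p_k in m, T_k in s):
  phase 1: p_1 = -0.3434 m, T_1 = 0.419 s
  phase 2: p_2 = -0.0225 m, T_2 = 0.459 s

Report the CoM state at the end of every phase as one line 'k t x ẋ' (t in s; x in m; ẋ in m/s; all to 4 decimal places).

phase 1: p=-0.3434, T=0.419, ωT=1.327015, cosh=2.017521, sinh=1.752253; start (x,ẋ)=(-0.149900, -0.110600) → end (x,ẋ)=(-0.014201, 0.850702)
phase 2: p=-0.0225, T=0.459, ωT=1.453699, cosh=2.256308, sinh=2.022604; start (x,ẋ)=(-0.014201, 0.850702) → end (x,ẋ)=(0.539508, 1.972607)

1 0.4190 -0.0142 0.8507
2 0.8780 0.5395 1.9726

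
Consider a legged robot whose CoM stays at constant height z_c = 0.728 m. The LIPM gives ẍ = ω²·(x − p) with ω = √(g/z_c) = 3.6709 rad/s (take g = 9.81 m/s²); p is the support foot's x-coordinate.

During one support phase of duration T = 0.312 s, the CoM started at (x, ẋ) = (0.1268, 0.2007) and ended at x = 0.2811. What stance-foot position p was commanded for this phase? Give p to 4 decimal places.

ωT = 3.6709·0.312 = 1.145321; cosh(ωT) = 1.730786, sinh(ωT) = 1.412664
x(T) = p + (x₀−p)·cosh(ωT) + (ẋ₀/ω)·sinh(ωT) ⇒ p·(1 − cosh) = x(T) − x₀·cosh − (ẋ₀/ω)·sinh
numerator   = 0.2811 − (0.1268)·1.730786 − (0.2007/3.6709)·1.412664 = -0.015599
denominator = 1 − 1.730786 = -0.730786
p = -0.015599 / -0.730786 = 0.0213

p = 0.0213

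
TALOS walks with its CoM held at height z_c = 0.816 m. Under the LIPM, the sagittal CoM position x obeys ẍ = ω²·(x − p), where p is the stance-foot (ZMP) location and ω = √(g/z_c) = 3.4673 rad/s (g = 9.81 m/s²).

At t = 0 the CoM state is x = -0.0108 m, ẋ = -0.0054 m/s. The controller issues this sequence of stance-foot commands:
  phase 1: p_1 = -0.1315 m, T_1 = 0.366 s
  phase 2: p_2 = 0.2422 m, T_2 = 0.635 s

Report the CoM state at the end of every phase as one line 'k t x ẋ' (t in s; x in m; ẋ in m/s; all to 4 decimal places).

phase 1: p=-0.1315, T=0.366, ωT=1.269032, cosh=1.919255, sinh=1.638151; start (x,ẋ)=(-0.010800, -0.005400) → end (x,ẋ)=(0.097603, 0.675208)
phase 2: p=0.2422, T=0.635, ωT=2.201735, cosh=4.575651, sinh=4.465039; start (x,ẋ)=(0.097603, 0.675208) → end (x,ẋ)=(0.450077, 0.850913)

1 0.3660 0.0976 0.6752
2 1.0010 0.4501 0.8509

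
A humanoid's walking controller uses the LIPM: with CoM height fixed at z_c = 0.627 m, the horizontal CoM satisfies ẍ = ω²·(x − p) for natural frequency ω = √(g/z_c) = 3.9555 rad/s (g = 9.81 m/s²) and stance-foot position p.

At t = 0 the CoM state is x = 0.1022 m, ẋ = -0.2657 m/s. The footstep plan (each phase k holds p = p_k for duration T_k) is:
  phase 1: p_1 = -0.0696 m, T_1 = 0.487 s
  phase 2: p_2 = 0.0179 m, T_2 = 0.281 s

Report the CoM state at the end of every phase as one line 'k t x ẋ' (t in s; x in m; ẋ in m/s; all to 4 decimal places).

phase 1: p=-0.0696, T=0.487, ωT=1.926328, cosh=3.504972, sinh=3.359290; start (x,ẋ)=(0.102200, -0.265700) → end (x,ẋ)=(0.306903, 1.351551)
phase 2: p=0.0179, T=0.281, ωT=1.111495, cosh=1.683983, sinh=1.354917; start (x,ẋ)=(0.306903, 1.351551) → end (x,ẋ)=(0.967536, 3.824863)

1 0.4870 0.3069 1.3516
2 0.7680 0.9675 3.8249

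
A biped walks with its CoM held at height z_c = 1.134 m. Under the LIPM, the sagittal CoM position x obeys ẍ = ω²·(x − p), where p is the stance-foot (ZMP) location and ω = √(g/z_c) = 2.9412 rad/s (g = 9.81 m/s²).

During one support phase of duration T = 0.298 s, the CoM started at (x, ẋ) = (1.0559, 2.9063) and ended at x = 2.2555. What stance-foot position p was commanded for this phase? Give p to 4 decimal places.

p = 0.5226

ωT = 2.9412·0.298 = 0.876478; cosh(ωT) = 1.409335, sinh(ωT) = 0.993088
x(T) = p + (x₀−p)·cosh(ωT) + (ẋ₀/ω)·sinh(ωT) ⇒ p·(1 − cosh) = x(T) − x₀·cosh − (ẋ₀/ω)·sinh
numerator   = 2.2555 − (1.0559)·1.409335 − (2.9063/2.9412)·0.993088 = -0.213920
denominator = 1 − 1.409335 = -0.409335
p = -0.213920 / -0.409335 = 0.5226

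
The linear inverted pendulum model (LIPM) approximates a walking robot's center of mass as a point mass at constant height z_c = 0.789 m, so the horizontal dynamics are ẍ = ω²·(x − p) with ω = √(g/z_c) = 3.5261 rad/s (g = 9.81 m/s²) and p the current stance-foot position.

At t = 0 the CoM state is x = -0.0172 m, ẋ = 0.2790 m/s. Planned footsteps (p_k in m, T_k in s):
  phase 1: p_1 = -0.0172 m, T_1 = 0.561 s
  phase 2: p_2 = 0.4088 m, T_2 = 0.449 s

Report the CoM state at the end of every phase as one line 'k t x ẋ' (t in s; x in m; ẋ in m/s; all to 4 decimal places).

1 0.5610 0.2633 1.0278
2 1.0100 0.7195 1.4120

phase 1: p=-0.0172, T=0.561, ωT=1.978142, cosh=3.683813, sinh=3.545487; start (x,ẋ)=(-0.017200, 0.279000) → end (x,ẋ)=(0.263334, 1.027784)
phase 2: p=0.4088, T=0.449, ωT=1.583219, cosh=2.537961, sinh=2.332648; start (x,ẋ)=(0.263334, 1.027784) → end (x,ẋ)=(0.719530, 1.411995)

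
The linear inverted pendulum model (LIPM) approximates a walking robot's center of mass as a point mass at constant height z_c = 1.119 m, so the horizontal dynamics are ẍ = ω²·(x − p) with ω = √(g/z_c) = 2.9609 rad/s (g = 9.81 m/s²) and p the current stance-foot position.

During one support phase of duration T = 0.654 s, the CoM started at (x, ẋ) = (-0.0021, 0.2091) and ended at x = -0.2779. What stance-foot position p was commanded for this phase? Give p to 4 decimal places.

ωT = 2.9609·0.654 = 1.936429; cosh(ωT) = 3.539080, sinh(ωT) = 3.394862
x(T) = p + (x₀−p)·cosh(ωT) + (ẋ₀/ω)·sinh(ωT) ⇒ p·(1 − cosh) = x(T) − x₀·cosh − (ẋ₀/ω)·sinh
numerator   = -0.2779 − (-0.0021)·3.539080 − (0.2091/2.9609)·3.394862 = -0.510215
denominator = 1 − 3.539080 = -2.539080
p = -0.510215 / -2.539080 = 0.2009

p = 0.2009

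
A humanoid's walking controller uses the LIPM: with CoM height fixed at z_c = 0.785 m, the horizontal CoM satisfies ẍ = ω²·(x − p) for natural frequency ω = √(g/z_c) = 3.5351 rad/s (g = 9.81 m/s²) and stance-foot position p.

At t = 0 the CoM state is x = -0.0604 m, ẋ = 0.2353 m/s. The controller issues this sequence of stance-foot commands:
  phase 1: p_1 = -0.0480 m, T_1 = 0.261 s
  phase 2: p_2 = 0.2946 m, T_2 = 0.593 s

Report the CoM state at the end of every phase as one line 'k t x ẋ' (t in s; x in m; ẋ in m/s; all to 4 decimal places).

1 0.2610 0.0044 0.2963
2 0.8540 -0.5678 -2.8860

phase 1: p=-0.0480, T=0.261, ωT=0.922661, cosh=1.456718, sinh=1.059258; start (x,ẋ)=(-0.060400, 0.235300) → end (x,ẋ)=(0.004442, 0.296333)
phase 2: p=0.2946, T=0.593, ωT=2.096314, cosh=4.129518, sinh=4.006609; start (x,ẋ)=(0.004442, 0.296333) → end (x,ẋ)=(-0.567755, -2.886017)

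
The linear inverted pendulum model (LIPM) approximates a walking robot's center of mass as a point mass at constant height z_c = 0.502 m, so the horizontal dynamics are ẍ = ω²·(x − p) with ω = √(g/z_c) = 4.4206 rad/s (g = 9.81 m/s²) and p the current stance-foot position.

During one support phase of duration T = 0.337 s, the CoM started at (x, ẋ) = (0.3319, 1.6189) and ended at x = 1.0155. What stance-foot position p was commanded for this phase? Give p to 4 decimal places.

p = 0.3976

ωT = 4.4206·0.337 = 1.489742; cosh(ωT) = 2.330691, sinh(ωT) = 2.105261
x(T) = p + (x₀−p)·cosh(ωT) + (ẋ₀/ω)·sinh(ωT) ⇒ p·(1 − cosh) = x(T) − x₀·cosh − (ẋ₀/ω)·sinh
numerator   = 1.0155 − (0.3319)·2.330691 − (1.6189/4.4206)·2.105261 = -0.529039
denominator = 1 − 2.330691 = -1.330691
p = -0.529039 / -1.330691 = 0.3976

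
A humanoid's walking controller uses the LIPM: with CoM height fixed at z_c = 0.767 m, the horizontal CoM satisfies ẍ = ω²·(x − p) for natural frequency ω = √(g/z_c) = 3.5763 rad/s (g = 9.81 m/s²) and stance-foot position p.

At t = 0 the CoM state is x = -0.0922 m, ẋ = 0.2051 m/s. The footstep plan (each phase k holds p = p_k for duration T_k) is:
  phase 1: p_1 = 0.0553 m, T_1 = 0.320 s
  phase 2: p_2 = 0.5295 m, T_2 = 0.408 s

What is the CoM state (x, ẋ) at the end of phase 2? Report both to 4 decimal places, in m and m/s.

phase 1: p=0.0553, T=0.320, ωT=1.144416, cosh=1.729508, sinh=1.411098; start (x,ẋ)=(-0.092200, 0.205100) → end (x,ẋ)=(-0.118876, -0.389638)
phase 2: p=0.5295, T=0.408, ωT=1.459130, cosh=2.267328, sinh=2.034889; start (x,ẋ)=(-0.118876, -0.389638) → end (x,ẋ)=(-1.162283, -5.601914)

x = -1.1623, ẋ = -5.6019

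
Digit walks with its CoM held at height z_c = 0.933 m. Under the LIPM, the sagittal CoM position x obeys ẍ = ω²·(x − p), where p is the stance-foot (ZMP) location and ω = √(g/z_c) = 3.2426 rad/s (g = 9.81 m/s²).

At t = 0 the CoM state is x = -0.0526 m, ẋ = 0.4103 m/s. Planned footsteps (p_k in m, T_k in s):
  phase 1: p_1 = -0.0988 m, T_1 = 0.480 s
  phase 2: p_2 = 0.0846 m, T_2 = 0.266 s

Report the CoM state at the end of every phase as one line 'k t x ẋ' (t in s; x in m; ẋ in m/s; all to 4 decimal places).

1 0.4800 0.3023 1.3555
2 0.7460 0.7953 2.5789

phase 1: p=-0.0988, T=0.480, ωT=1.556448, cosh=2.476416, sinh=2.265532; start (x,ẋ)=(-0.052600, 0.410300) → end (x,ẋ)=(0.302278, 1.355469)
phase 2: p=0.0846, T=0.266, ωT=0.862532, cosh=1.395622, sinh=0.973529; start (x,ẋ)=(0.302278, 1.355469) → end (x,ẋ)=(0.795350, 2.578879)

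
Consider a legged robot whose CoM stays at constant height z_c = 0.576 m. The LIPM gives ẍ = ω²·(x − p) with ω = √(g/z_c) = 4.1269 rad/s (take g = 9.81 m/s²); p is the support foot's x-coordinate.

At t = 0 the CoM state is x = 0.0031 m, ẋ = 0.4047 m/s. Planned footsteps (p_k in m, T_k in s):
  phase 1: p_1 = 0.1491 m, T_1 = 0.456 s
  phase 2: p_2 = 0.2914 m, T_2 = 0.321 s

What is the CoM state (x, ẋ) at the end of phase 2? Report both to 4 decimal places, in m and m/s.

phase 1: p=0.1491, T=0.456, ωT=1.881866, cosh=3.359027, sinh=3.206721; start (x,ẋ)=(0.003100, 0.404700) → end (x,ẋ)=(-0.026854, -0.572739)
phase 2: p=0.2914, T=0.321, ωT=1.324735, cosh=2.013531, sinh=1.747657; start (x,ẋ)=(-0.026854, -0.572739) → end (x,ẋ)=(-0.591958, -3.448607)

x = -0.5920, ẋ = -3.4486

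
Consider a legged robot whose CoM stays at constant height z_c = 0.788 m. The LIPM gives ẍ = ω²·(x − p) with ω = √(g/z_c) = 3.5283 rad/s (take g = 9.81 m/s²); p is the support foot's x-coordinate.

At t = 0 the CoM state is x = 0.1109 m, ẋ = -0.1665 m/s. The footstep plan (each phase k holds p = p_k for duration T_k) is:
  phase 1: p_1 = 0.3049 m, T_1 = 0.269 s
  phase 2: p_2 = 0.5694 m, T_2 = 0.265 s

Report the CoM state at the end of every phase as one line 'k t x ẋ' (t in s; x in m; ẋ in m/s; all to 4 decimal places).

1 0.2690 -0.0351 -0.9990
2 0.5340 -0.6241 -3.7660

phase 1: p=0.3049, T=0.269, ωT=0.949113, cosh=1.485250, sinh=1.098166; start (x,ẋ)=(0.110900, -0.166500) → end (x,ẋ)=(-0.035061, -0.998978)
phase 2: p=0.5694, T=0.265, ωT=0.935000, cosh=1.469899, sinh=1.077313; start (x,ẋ)=(-0.035061, -0.998978) → end (x,ẋ)=(-0.624119, -3.766003)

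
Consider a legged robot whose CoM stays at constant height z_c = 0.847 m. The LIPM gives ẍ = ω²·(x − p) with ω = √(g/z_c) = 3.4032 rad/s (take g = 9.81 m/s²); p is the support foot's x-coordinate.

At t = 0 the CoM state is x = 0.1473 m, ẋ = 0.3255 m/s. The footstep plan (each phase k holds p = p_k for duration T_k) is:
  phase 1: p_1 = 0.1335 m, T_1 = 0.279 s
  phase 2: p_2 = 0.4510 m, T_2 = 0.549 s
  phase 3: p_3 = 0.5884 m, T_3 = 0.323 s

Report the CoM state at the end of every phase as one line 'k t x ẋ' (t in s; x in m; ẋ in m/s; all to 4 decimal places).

1 0.2790 0.2591 0.5352
2 0.8280 0.3118 -0.2902
3 1.1510 0.0134 -1.7399

phase 1: p=0.1335, T=0.279, ωT=0.949493, cosh=1.485668, sinh=1.098731; start (x,ẋ)=(0.147300, 0.325500) → end (x,ẋ)=(0.259091, 0.535186)
phase 2: p=0.4510, T=0.549, ωT=1.868357, cosh=3.316010, sinh=3.161633; start (x,ẋ)=(0.259091, 0.535186) → end (x,ẋ)=(0.311824, -0.290200)
phase 3: p=0.5884, T=0.323, ωT=1.099234, cosh=1.667495, sinh=1.334369; start (x,ẋ)=(0.311824, -0.290200) → end (x,ẋ)=(0.013425, -1.739875)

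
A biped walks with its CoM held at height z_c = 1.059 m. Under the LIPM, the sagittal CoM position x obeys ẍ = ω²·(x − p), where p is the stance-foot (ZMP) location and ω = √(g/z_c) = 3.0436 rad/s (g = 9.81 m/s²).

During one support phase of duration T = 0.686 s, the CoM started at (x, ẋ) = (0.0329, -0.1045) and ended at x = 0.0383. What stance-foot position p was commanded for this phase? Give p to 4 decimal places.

ωT = 3.0436·0.686 = 2.087910; cosh(ωT) = 4.095989, sinh(ωT) = 3.972043
x(T) = p + (x₀−p)·cosh(ωT) + (ẋ₀/ω)·sinh(ωT) ⇒ p·(1 − cosh) = x(T) − x₀·cosh − (ẋ₀/ω)·sinh
numerator   = 0.0383 − (0.0329)·4.095989 − (-0.1045/3.0436)·3.972043 = 0.039919
denominator = 1 − 4.095989 = -3.095989
p = 0.039919 / -3.095989 = -0.0129

p = -0.0129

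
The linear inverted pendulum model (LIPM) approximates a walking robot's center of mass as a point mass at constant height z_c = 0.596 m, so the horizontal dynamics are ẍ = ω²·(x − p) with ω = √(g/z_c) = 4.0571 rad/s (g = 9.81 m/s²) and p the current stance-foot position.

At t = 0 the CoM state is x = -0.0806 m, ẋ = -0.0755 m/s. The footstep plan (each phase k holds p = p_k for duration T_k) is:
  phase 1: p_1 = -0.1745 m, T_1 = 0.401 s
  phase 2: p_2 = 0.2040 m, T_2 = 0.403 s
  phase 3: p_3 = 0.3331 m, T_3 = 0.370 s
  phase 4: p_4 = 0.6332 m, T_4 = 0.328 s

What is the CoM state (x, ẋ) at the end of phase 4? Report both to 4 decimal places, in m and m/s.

x = -0.8764, ẋ = -5.7552

phase 1: p=-0.1745, T=0.401, ωT=1.626897, cosh=2.642300, sinh=2.445762; start (x,ẋ)=(-0.080600, -0.075500) → end (x,ẋ)=(0.028098, 0.732248)
phase 2: p=0.2040, T=0.403, ωT=1.635011, cosh=2.662233, sinh=2.467283; start (x,ẋ)=(0.028098, 0.732248) → end (x,ẋ)=(0.181017, 0.188633)
phase 3: p=0.3331, T=0.370, ωT=1.501127, cosh=2.354811, sinh=2.131932; start (x,ẋ)=(0.181017, 0.188633) → end (x,ẋ)=(0.074096, -0.871244)
phase 4: p=0.6332, T=0.328, ωT=1.330729, cosh=2.024042, sinh=1.759758; start (x,ẋ)=(0.074096, -0.871244) → end (x,ẋ)=(-0.876350, -5.755165)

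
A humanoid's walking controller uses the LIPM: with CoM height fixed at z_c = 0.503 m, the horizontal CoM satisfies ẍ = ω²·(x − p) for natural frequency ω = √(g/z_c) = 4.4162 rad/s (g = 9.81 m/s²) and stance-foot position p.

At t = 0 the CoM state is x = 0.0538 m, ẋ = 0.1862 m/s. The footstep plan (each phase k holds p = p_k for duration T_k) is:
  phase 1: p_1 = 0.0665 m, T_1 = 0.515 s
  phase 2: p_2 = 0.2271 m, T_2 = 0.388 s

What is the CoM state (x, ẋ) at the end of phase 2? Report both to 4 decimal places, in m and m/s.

x = 0.5612, ẋ = 1.6077

phase 1: p=0.0665, T=0.515, ωT=2.274343, cosh=4.912197, sinh=4.809333; start (x,ẋ)=(0.053800, 0.186200) → end (x,ẋ)=(0.206891, 0.644916)
phase 2: p=0.2271, T=0.388, ωT=1.713486, cosh=2.864252, sinh=2.684015; start (x,ẋ)=(0.206891, 0.644916) → end (x,ẋ)=(0.561174, 1.607659)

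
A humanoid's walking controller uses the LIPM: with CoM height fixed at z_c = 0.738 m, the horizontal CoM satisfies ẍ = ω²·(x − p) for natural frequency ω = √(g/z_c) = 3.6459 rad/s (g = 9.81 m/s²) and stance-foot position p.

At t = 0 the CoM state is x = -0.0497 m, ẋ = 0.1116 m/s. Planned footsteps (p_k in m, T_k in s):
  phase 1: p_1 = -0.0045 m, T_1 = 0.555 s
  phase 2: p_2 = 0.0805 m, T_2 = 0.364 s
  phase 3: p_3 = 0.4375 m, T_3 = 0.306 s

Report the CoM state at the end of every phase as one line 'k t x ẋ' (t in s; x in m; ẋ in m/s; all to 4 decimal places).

phase 1: p=-0.0045, T=0.555, ωT=2.023475, cosh=3.848379, sinh=3.716184; start (x,ẋ)=(-0.049700, 0.111600) → end (x,ẋ)=(-0.064695, -0.182928)
phase 2: p=0.0805, T=0.364, ωT=1.327108, cosh=2.017683, sinh=1.752440; start (x,ẋ)=(-0.064695, -0.182928) → end (x,ẋ)=(-0.300385, -1.296776)
phase 3: p=0.4375, T=0.306, ωT=1.115645, cosh=1.689620, sinh=1.361917; start (x,ẋ)=(-0.300385, -1.296776) → end (x,ẋ)=(-1.293652, -5.854960)

1 0.5550 -0.0647 -0.1829
2 0.9190 -0.3004 -1.2968
3 1.2250 -1.2937 -5.8550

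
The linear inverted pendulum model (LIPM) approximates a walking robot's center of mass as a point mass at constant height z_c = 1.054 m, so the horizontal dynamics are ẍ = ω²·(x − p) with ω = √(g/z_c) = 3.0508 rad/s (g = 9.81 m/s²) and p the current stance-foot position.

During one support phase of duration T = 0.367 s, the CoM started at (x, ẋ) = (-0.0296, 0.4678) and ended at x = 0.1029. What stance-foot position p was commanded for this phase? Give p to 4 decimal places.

ωT = 3.0508·0.367 = 1.119644; cosh(ωT) = 1.695079, sinh(ωT) = 1.368683
x(T) = p + (x₀−p)·cosh(ωT) + (ẋ₀/ω)·sinh(ωT) ⇒ p·(1 − cosh) = x(T) − x₀·cosh − (ẋ₀/ω)·sinh
numerator   = 0.1029 − (-0.0296)·1.695079 − (0.4678/3.0508)·1.368683 = -0.056795
denominator = 1 − 1.695079 = -0.695079
p = -0.056795 / -0.695079 = 0.0817

p = 0.0817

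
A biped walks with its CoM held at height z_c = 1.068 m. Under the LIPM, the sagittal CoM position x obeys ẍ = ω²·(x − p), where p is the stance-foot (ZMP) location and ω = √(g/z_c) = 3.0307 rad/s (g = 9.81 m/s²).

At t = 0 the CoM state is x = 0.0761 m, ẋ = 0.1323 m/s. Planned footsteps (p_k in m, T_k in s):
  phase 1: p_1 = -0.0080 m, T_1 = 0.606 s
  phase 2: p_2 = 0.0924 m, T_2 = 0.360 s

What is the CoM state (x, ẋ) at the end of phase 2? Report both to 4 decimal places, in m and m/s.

phase 1: p=-0.0080, T=0.606, ωT=1.836604, cosh=3.217275, sinh=3.057918; start (x,ẋ)=(0.076100, 0.132300) → end (x,ẋ)=(0.396061, 1.205053)
phase 2: p=0.0924, T=0.360, ωT=1.091052, cosh=1.656634, sinh=1.320771; start (x,ẋ)=(0.396061, 1.205053) → end (x,ẋ)=(1.120614, 3.211844)

x = 1.1206, ẋ = 3.2118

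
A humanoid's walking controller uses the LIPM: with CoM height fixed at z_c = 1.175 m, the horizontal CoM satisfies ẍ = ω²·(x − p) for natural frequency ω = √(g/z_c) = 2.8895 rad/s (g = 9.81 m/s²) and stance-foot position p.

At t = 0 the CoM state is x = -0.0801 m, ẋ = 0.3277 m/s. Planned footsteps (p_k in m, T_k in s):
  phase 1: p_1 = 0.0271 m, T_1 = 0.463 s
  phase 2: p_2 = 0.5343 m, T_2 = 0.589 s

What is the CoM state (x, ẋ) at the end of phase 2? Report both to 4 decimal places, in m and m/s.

x = -0.8432, ẋ = -3.6825

phase 1: p=0.0271, T=0.463, ωT=1.337839, cosh=2.036605, sinh=1.774193; start (x,ẋ)=(-0.080100, 0.327700) → end (x,ẋ)=(0.009988, 0.117831)
phase 2: p=0.5343, T=0.589, ωT=1.701915, cosh=2.833388, sinh=2.651054; start (x,ẋ)=(0.009988, 0.117831) → end (x,ẋ)=(-0.843171, -3.682482)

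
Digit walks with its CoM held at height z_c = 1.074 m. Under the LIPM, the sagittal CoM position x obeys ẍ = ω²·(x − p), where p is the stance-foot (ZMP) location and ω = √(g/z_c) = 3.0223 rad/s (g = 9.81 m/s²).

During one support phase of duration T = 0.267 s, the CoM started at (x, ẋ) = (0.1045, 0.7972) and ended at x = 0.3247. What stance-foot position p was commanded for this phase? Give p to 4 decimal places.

ωT = 3.0223·0.267 = 0.806954; cosh(ωT) = 1.343643, sinh(ωT) = 0.897428
x(T) = p + (x₀−p)·cosh(ωT) + (ẋ₀/ω)·sinh(ωT) ⇒ p·(1 − cosh) = x(T) − x₀·cosh − (ẋ₀/ω)·sinh
numerator   = 0.3247 − (0.1045)·1.343643 − (0.7972/3.0223)·0.897428 = -0.052428
denominator = 1 − 1.343643 = -0.343643
p = -0.052428 / -0.343643 = 0.1526

p = 0.1526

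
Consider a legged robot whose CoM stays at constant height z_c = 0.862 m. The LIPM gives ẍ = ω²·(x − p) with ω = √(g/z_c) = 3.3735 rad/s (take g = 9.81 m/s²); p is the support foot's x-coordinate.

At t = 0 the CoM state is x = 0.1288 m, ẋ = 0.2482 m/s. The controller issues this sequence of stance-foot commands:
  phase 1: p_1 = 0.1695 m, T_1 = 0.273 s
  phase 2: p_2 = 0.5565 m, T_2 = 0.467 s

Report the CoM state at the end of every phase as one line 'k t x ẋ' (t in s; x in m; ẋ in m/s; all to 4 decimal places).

1 0.2730 0.1880 0.2160
2 0.7400 -0.2239 -2.3307

phase 1: p=0.1695, T=0.273, ωT=0.920966, cosh=1.454924, sinh=1.056790; start (x,ẋ)=(0.128800, 0.248200) → end (x,ẋ)=(0.188036, 0.216013)
phase 2: p=0.5565, T=0.467, ωT=1.575425, cosh=2.519856, sinh=2.312937; start (x,ẋ)=(0.188036, 0.216013) → end (x,ẋ)=(-0.223873, -2.330686)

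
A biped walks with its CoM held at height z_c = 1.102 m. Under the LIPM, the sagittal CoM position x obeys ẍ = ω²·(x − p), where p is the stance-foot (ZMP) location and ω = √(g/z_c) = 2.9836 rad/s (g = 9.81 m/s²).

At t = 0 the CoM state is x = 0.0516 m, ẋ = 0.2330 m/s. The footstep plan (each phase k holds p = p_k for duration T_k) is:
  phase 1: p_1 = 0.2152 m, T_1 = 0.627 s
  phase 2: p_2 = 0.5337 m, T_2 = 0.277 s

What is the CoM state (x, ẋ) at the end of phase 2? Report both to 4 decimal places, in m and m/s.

phase 1: p=0.2152, T=0.627, ωT=1.870717, cosh=3.323482, sinh=3.169469; start (x,ẋ)=(0.051600, 0.233000) → end (x,ẋ)=(-0.081007, -0.772700)
phase 2: p=0.5337, T=0.277, ωT=0.826457, cosh=1.361403, sinh=0.923806; start (x,ẋ)=(-0.081007, -0.772700) → end (x,ẋ)=(-0.542413, -2.746251)

x = -0.5424, ẋ = -2.7463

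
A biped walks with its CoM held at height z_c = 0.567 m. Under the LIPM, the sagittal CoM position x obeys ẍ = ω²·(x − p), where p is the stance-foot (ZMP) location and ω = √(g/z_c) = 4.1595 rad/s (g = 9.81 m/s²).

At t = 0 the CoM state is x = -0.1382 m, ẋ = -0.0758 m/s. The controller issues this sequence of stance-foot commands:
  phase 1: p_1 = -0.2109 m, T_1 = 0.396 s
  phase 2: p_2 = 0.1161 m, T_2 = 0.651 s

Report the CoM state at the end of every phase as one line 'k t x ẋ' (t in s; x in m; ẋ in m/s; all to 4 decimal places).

phase 1: p=-0.2109, T=0.396, ωT=1.647162, cosh=2.692410, sinh=2.499814; start (x,ẋ)=(-0.138200, -0.075800) → end (x,ẋ)=(-0.060717, 0.551848)
phase 2: p=0.1161, T=0.651, ωT=2.707835, cosh=7.531723, sinh=7.465042; start (x,ẋ)=(-0.060717, 0.551848) → end (x,ẋ)=(-0.225235, -1.333943)

1 0.3960 -0.0607 0.5518
2 1.0470 -0.2252 -1.3339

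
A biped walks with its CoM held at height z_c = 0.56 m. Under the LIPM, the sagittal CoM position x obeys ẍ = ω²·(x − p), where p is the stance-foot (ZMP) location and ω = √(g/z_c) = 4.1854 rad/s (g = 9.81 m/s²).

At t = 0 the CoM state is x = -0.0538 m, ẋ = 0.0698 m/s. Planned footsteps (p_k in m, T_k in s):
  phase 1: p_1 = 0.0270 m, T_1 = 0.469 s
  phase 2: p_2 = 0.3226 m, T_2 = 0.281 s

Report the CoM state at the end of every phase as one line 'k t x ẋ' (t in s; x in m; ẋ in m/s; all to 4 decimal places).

1 0.4690 -0.2081 -0.9268
2 0.7500 -0.9443 -4.9030

phase 1: p=0.0270, T=0.469, ωT=1.962953, cosh=3.630381, sinh=3.489938; start (x,ẋ)=(-0.053800, 0.069800) → end (x,ẋ)=(-0.208133, -0.926828)
phase 2: p=0.3226, T=0.281, ωT=1.176097, cosh=1.775089, sinh=1.466609; start (x,ẋ)=(-0.208133, -0.926828) → end (x,ẋ)=(-0.944269, -4.903025)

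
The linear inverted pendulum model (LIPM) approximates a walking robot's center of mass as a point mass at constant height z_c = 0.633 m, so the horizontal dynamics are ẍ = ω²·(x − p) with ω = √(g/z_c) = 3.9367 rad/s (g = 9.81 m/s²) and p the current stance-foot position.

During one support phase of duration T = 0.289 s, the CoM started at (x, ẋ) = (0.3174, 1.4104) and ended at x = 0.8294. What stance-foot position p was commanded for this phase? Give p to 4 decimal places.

ωT = 3.9367·0.289 = 1.137706; cosh(ωT) = 1.720079, sinh(ωT) = 1.399526
x(T) = p + (x₀−p)·cosh(ωT) + (ẋ₀/ω)·sinh(ωT) ⇒ p·(1 − cosh) = x(T) − x₀·cosh − (ẋ₀/ω)·sinh
numerator   = 0.8294 − (0.3174)·1.720079 − (1.4104/3.9367)·1.399526 = -0.217961
denominator = 1 − 1.720079 = -0.720079
p = -0.217961 / -0.720079 = 0.3027

p = 0.3027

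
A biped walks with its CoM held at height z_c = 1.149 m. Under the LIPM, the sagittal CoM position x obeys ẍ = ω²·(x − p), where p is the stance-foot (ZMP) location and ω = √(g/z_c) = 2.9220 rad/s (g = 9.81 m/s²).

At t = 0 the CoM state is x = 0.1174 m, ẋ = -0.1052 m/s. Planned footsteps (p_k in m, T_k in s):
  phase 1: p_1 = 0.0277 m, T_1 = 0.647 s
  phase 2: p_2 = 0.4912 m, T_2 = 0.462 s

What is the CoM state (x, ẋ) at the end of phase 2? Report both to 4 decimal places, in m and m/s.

x = 0.2255, ẋ = -0.4395

phase 1: p=0.0277, T=0.647, ωT=1.890534, cosh=3.386948, sinh=3.235957; start (x,ẋ)=(0.117400, -0.105200) → end (x,ẋ)=(0.215006, 0.491848)
phase 2: p=0.4912, T=0.462, ωT=1.349964, cosh=2.058268, sinh=1.799019; start (x,ẋ)=(0.215006, 0.491848) → end (x,ẋ)=(0.225540, -0.439523)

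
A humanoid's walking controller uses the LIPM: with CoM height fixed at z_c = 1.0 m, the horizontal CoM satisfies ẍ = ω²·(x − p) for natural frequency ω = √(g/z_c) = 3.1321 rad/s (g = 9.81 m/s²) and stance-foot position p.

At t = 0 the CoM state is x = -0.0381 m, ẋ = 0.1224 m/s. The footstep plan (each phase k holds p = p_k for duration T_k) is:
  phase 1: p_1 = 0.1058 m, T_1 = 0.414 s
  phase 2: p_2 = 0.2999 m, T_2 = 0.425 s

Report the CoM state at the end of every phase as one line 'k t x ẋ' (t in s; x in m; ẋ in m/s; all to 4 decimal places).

1 0.4140 -0.1109 -0.5220
2 0.8390 -0.8253 -3.3221

phase 1: p=0.1058, T=0.414, ωT=1.296689, cosh=1.965302, sinh=1.691867; start (x,ẋ)=(-0.038100, 0.122400) → end (x,ẋ)=(-0.110890, -0.521987)
phase 2: p=0.2999, T=0.425, ωT=1.331142, cosh=2.024770, sinh=1.760595; start (x,ẋ)=(-0.110890, -0.521987) → end (x,ẋ)=(-0.825272, -3.322149)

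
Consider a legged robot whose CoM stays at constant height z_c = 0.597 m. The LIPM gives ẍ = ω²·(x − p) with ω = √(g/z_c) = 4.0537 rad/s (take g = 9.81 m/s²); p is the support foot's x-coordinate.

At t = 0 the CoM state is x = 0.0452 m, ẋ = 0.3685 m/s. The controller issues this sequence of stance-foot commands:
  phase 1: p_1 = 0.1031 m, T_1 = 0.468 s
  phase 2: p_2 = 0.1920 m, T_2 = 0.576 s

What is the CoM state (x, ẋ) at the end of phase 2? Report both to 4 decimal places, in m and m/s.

phase 1: p=0.1031, T=0.468, ωT=1.897132, cosh=3.408371, sinh=3.258373; start (x,ẋ)=(0.045200, 0.368500) → end (x,ẋ)=(0.201956, 0.491215)
phase 2: p=0.1920, T=0.576, ωT=2.334931, cosh=5.212783, sinh=5.115966; start (x,ẋ)=(0.201956, 0.491215) → end (x,ẋ)=(0.863837, 2.767077)

x = 0.8638, ẋ = 2.7671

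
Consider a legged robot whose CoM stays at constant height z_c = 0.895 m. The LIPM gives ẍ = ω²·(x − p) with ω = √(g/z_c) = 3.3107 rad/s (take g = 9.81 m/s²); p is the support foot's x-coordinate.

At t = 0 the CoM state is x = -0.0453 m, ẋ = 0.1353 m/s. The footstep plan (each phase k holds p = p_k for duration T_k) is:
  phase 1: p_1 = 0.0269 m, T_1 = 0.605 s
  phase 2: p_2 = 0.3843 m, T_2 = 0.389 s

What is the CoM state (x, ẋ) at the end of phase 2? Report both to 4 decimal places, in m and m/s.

x = -0.7358, ẋ = -3.3679

phase 1: p=0.0269, T=0.605, ωT=2.002973, cosh=3.772997, sinh=3.638063; start (x,ẋ)=(-0.045300, 0.135300) → end (x,ẋ)=(-0.096832, -0.359129)
phase 2: p=0.3843, T=0.389, ωT=1.287862, cosh=1.950444, sinh=1.674585; start (x,ẋ)=(-0.096832, -0.359129) → end (x,ẋ)=(-0.735772, -3.367879)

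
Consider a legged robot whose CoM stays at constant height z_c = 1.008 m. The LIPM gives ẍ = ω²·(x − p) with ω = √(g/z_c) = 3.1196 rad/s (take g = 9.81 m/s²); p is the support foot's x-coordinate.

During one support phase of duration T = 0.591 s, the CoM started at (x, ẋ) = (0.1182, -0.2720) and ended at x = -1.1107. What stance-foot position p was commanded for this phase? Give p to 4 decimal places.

ωT = 3.1196·0.591 = 1.843684; cosh(ωT) = 3.239004, sinh(ωT) = 3.080771
x(T) = p + (x₀−p)·cosh(ωT) + (ẋ₀/ω)·sinh(ωT) ⇒ p·(1 − cosh) = x(T) − x₀·cosh − (ẋ₀/ω)·sinh
numerator   = -1.1107 − (0.1182)·3.239004 − (-0.2720/3.1196)·3.080771 = -1.224936
denominator = 1 − 3.239004 = -2.239004
p = -1.224936 / -2.239004 = 0.5471

p = 0.5471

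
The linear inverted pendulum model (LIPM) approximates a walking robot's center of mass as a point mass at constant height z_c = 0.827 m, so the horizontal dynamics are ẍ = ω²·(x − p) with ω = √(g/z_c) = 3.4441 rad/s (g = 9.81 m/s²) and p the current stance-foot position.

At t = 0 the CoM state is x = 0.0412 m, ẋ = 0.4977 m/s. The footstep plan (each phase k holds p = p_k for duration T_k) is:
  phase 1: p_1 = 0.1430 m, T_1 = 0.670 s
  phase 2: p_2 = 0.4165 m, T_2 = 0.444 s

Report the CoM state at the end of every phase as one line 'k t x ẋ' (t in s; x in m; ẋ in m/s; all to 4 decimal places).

1 0.6700 0.3453 0.7813
2 1.1140 0.7434 1.3485

phase 1: p=0.1430, T=0.670, ωT=2.307547, cosh=5.074624, sinh=4.975119; start (x,ẋ)=(0.041200, 0.497700) → end (x,ẋ)=(0.345348, 0.781317)
phase 2: p=0.4165, T=0.444, ωT=1.529180, cosh=2.415553, sinh=2.198840; start (x,ẋ)=(0.345348, 0.781317) → end (x,ẋ)=(0.743449, 1.348475)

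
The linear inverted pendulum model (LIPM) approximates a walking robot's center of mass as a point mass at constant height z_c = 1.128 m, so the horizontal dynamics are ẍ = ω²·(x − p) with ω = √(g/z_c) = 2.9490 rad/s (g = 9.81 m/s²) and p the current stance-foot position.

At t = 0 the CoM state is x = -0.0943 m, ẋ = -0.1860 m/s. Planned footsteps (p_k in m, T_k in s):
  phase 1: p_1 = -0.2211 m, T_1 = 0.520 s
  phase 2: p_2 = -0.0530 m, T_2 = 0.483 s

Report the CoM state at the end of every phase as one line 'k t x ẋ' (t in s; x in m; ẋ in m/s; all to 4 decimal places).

phase 1: p=-0.2211, T=0.520, ωT=1.533480, cosh=2.425030, sinh=2.209246; start (x,ẋ)=(-0.094300, -0.186000) → end (x,ẋ)=(-0.052948, 0.375055)
phase 2: p=-0.0530, T=0.483, ωT=1.424367, cosh=2.197944, sinh=1.957283; start (x,ẋ)=(-0.052948, 0.375055) → end (x,ẋ)=(0.196042, 0.824648)

1 0.5200 -0.0529 0.3751
2 1.0030 0.1960 0.8246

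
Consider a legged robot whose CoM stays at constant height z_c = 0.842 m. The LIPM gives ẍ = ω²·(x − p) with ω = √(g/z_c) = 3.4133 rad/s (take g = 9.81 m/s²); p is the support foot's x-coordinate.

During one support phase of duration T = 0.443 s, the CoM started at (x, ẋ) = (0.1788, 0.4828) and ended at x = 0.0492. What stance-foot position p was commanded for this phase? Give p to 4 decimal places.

p = 0.4943

ωT = 3.4133·0.443 = 1.512092; cosh(ωT) = 2.378329, sinh(ωT) = 2.157881
x(T) = p + (x₀−p)·cosh(ωT) + (ẋ₀/ω)·sinh(ωT) ⇒ p·(1 − cosh) = x(T) − x₀·cosh − (ẋ₀/ω)·sinh
numerator   = 0.0492 − (0.1788)·2.378329 − (0.4828/3.4133)·2.157881 = -0.681270
denominator = 1 − 2.378329 = -1.378329
p = -0.681270 / -1.378329 = 0.4943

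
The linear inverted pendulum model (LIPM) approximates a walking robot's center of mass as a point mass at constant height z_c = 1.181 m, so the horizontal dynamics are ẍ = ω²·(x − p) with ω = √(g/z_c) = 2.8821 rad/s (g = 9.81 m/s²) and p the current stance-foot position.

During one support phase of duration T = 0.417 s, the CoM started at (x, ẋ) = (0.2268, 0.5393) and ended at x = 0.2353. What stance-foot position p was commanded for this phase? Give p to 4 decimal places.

p = 0.5644

ωT = 2.8821·0.417 = 1.201836; cosh(ωT) = 1.813430, sinh(ωT) = 1.512788
x(T) = p + (x₀−p)·cosh(ωT) + (ẋ₀/ω)·sinh(ωT) ⇒ p·(1 − cosh) = x(T) − x₀·cosh − (ẋ₀/ω)·sinh
numerator   = 0.2353 − (0.2268)·1.813430 − (0.5393/2.8821)·1.512788 = -0.459059
denominator = 1 − 1.813430 = -0.813430
p = -0.459059 / -0.813430 = 0.5644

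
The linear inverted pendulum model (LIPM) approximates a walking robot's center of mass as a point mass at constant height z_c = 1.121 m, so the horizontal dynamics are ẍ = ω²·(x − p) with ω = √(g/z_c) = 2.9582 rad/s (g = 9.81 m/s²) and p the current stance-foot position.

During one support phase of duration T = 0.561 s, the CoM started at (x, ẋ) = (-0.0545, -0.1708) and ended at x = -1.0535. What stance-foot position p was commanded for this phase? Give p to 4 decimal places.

p = 0.4402

ωT = 2.9582·0.561 = 1.659550; cosh(ωT) = 2.723585, sinh(ωT) = 2.533361
x(T) = p + (x₀−p)·cosh(ωT) + (ẋ₀/ω)·sinh(ωT) ⇒ p·(1 − cosh) = x(T) − x₀·cosh − (ẋ₀/ω)·sinh
numerator   = -1.0535 − (-0.0545)·2.723585 − (-0.1708/2.9582)·2.533361 = -0.758794
denominator = 1 − 2.723585 = -1.723585
p = -0.758794 / -1.723585 = 0.4402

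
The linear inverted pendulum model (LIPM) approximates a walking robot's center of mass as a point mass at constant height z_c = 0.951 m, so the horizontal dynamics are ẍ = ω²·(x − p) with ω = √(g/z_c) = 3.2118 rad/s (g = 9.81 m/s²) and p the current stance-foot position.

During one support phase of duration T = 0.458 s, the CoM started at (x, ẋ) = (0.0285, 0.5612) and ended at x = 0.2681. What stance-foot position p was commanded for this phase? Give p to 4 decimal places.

ωT = 3.2118·0.458 = 1.471004; cosh(ωT) = 2.291650, sinh(ωT) = 2.061956
x(T) = p + (x₀−p)·cosh(ωT) + (ẋ₀/ω)·sinh(ωT) ⇒ p·(1 − cosh) = x(T) − x₀·cosh − (ẋ₀/ω)·sinh
numerator   = 0.2681 − (0.0285)·2.291650 − (0.5612/3.2118)·2.061956 = -0.157499
denominator = 1 − 2.291650 = -1.291650
p = -0.157499 / -1.291650 = 0.1219

p = 0.1219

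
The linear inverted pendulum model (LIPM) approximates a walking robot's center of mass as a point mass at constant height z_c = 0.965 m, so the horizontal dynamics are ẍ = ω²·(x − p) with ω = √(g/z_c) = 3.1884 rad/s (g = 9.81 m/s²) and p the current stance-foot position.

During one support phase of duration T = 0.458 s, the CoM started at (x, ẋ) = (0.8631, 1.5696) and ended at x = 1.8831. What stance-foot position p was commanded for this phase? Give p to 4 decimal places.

p = 0.8497

ωT = 3.1884·0.458 = 1.460287; cosh(ωT) = 2.269683, sinh(ωT) = 2.037513
x(T) = p + (x₀−p)·cosh(ωT) + (ẋ₀/ω)·sinh(ωT) ⇒ p·(1 − cosh) = x(T) − x₀·cosh − (ẋ₀/ω)·sinh
numerator   = 1.8831 − (0.8631)·2.269683 − (1.5696/3.1884)·2.037513 = -1.078900
denominator = 1 − 2.269683 = -1.269683
p = -1.078900 / -1.269683 = 0.8497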